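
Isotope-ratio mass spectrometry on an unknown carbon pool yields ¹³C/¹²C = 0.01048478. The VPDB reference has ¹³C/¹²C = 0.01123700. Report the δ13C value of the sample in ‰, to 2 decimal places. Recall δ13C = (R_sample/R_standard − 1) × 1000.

δ13C = (R_sample / R_standard − 1) × 1000
R_sample / R_standard = 0.01048478 / 0.01123700 = 0.933059
δ13C = (0.933059 − 1) × 1000 = -66.941‰

-66.94‰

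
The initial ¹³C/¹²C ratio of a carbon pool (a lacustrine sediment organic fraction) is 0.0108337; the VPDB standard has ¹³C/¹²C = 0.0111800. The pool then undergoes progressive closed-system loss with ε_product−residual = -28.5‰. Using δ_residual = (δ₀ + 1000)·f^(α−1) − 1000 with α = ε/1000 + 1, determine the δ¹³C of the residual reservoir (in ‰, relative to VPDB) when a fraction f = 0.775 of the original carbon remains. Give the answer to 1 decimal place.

-23.9‰

δ₀ = (0.0108337/0.0111800 − 1)×1000 = (0.969025 − 1)×1000 = -30.975‰
α − 1 = ε/1000 = -0.0285
f^(α−1) = 0.775^(-0.0285) = 1.007291
δ_res = (-30.975 + 1000) × 1.007291 − 1000 = 976.090 − 1000 = -23.91‰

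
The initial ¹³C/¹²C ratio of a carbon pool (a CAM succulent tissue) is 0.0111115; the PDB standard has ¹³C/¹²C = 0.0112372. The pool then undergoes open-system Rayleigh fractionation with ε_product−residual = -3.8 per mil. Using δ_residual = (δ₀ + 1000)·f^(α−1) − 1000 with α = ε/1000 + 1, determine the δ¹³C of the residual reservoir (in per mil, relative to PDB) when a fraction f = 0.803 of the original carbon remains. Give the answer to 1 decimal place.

δ₀ = (0.0111115/0.0112372 − 1)×1000 = (0.988814 − 1)×1000 = -11.186 per mil
α − 1 = ε/1000 = -0.0038
f^(α−1) = 0.803^(-0.0038) = 1.000834
δ_res = (-11.186 + 1000) × 1.000834 − 1000 = 989.639 − 1000 = -10.36 per mil

-10.4 per mil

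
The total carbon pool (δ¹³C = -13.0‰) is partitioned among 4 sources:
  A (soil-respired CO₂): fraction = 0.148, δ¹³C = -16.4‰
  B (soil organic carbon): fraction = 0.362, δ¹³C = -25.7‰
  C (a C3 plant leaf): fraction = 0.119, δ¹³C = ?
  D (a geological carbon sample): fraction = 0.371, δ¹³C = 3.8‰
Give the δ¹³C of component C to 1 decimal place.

Isotope mass balance: δ_bulk = Σ fᵢ·δᵢ.
-13.0 = 0.148×(-16.4) + 0.362×(-25.7) + 0.119×δ_C + 0.371×(3.8)
0.119·δ_C = -13.0 − (-10.321) = -2.679
δ_C = -2.679 / 0.119 = -22.51‰

-22.5‰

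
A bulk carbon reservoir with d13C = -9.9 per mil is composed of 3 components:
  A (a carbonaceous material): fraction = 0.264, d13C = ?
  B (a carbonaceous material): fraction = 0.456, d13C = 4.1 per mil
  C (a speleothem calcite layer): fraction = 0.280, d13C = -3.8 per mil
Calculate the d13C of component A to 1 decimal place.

Isotope mass balance: δ_bulk = Σ fᵢ·δᵢ.
-9.9 = 0.264×δ_A + 0.456×(4.1) + 0.280×(-3.8)
0.264·δ_A = -9.9 − (0.806) = -10.706
δ_A = -10.706 / 0.264 = -40.55 per mil

-40.6 per mil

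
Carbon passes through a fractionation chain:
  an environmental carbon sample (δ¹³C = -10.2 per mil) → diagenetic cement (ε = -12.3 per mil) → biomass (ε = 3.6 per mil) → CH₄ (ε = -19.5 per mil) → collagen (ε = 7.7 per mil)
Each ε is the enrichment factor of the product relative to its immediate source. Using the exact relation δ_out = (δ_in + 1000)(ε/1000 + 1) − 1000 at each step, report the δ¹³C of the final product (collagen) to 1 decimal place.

step 1: δ = (-10.20 + 1000)·(-12.3/1000 + 1) − 1000 = -22.37 per mil
step 2: δ = (-22.37 + 1000)·(3.6/1000 + 1) − 1000 = -18.86 per mil
step 3: δ = (-18.86 + 1000)·(-19.5/1000 + 1) − 1000 = -37.99 per mil
step 4: δ = (-37.99 + 1000)·(7.7/1000 + 1) − 1000 = -30.58 per mil

-30.6 per mil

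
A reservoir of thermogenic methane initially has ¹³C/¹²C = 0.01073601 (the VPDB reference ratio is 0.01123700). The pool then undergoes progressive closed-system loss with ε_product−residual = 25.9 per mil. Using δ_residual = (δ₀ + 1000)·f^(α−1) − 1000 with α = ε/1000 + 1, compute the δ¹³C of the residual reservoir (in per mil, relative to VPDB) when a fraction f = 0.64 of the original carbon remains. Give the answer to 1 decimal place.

δ₀ = (0.01073601/0.01123700 − 1)×1000 = (0.955416 − 1)×1000 = -44.584 per mil
α − 1 = ε/1000 = 0.0259
f^(α−1) = 0.64^(0.0259) = 0.988508
δ_res = (-44.584 + 1000) × 0.988508 − 1000 = 944.436 − 1000 = -55.56 per mil

-55.6 per mil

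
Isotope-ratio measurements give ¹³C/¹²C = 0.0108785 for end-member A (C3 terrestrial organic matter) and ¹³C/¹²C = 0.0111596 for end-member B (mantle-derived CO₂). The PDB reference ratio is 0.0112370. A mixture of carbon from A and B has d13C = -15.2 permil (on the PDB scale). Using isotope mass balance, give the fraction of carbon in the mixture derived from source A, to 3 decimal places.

0.332

δ_A = (0.0108785/0.0112370 − 1)×1000 = (0.968096 − 1)×1000 = -31.904 permil
δ_B = (0.0111596/0.0112370 − 1)×1000 = (0.993112 − 1)×1000 = -6.888 permil
f_A = (δ_mix − δ_B)/(δ_A − δ_B) = (-15.2 − (-6.888))/(-31.904 − (-6.888))
f_A = -8.312 / -25.016 = 0.3323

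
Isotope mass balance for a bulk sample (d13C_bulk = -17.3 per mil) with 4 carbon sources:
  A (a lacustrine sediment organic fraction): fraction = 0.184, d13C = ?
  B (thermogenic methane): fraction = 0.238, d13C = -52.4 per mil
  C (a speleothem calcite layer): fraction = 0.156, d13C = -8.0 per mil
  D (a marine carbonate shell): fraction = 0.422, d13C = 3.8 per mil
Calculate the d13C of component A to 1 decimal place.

Isotope mass balance: δ_bulk = Σ fᵢ·δᵢ.
-17.3 = 0.184×δ_A + 0.238×(-52.4) + 0.156×(-8.0) + 0.422×(3.8)
0.184·δ_A = -17.3 − (-12.116) = -5.184
δ_A = -5.184 / 0.184 = -28.18 per mil

-28.2 per mil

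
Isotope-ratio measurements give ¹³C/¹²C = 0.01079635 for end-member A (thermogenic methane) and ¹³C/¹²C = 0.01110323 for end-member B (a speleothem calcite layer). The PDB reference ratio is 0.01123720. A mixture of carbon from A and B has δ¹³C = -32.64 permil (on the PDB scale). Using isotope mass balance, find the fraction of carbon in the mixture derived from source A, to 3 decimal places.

0.759

δ_A = (0.01079635/0.01123720 − 1)×1000 = (0.960769 − 1)×1000 = -39.231 permil
δ_B = (0.01110323/0.01123720 − 1)×1000 = (0.988078 − 1)×1000 = -11.922 permil
f_A = (δ_mix − δ_B)/(δ_A − δ_B) = (-32.64 − (-11.922))/(-39.231 − (-11.922))
f_A = -20.718 / -27.309 = 0.7586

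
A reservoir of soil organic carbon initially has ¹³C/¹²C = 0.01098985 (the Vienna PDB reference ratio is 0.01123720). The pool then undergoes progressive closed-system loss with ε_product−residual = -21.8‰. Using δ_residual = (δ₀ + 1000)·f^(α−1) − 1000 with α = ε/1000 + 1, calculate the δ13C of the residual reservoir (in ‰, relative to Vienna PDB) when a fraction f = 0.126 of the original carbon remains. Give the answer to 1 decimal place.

δ₀ = (0.01098985/0.01123720 − 1)×1000 = (0.977988 − 1)×1000 = -22.012‰
α − 1 = ε/1000 = -0.0218
f^(α−1) = 0.126^(-0.0218) = 1.046193
δ_res = (-22.012 + 1000) × 1.046193 − 1000 = 1023.165 − 1000 = 23.16‰

23.2‰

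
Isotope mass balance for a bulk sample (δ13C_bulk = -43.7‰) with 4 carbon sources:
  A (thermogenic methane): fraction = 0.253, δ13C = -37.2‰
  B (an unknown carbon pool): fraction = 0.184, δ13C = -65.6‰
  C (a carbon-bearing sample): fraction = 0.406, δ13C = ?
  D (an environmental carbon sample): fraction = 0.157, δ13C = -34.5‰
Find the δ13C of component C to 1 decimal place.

Isotope mass balance: δ_bulk = Σ fᵢ·δᵢ.
-43.7 = 0.253×(-37.2) + 0.184×(-65.6) + 0.406×δ_C + 0.157×(-34.5)
0.406·δ_C = -43.7 − (-26.898) = -16.802
δ_C = -16.802 / 0.406 = -41.38‰

-41.4‰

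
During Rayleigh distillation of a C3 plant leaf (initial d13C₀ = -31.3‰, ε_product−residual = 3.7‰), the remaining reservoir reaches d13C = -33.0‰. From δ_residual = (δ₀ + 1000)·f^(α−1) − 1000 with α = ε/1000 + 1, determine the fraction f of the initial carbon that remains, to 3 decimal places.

0.622

α − 1 = ε/1000 = 0.0037
(δ_res + 1000)/(δ₀ + 1000) = (-33.0 + 1000)/(-31.3 + 1000) = 967.0/968.7 = 0.998245
f = 0.998245^(1/0.0037) = exp(ln(0.998245)/0.0037) = exp(-0.00176/0.0037)
f = exp(-0.4747) = 0.6221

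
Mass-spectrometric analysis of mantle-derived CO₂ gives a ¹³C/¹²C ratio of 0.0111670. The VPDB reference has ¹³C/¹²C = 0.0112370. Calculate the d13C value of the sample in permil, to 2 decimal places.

d13C = (R_sample / R_standard − 1) × 1000
R_sample / R_standard = 0.0111670 / 0.0112370 = 0.993771
d13C = (0.993771 − 1) × 1000 = -6.229 permil

-6.23 permil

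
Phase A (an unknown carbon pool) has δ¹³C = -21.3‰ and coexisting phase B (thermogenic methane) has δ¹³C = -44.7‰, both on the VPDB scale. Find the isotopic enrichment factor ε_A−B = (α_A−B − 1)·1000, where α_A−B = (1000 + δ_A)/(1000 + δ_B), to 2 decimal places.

24.49‰

α_A−B = (1000 + -21.3) / (1000 + -44.7) = 978.7 / 955.3 = 1.024495
ε_A−B = (1.024495 − 1) × 1000 = 24.495‰
(The approximation ε ≈ δ_A − δ_B would give 23.4‰.)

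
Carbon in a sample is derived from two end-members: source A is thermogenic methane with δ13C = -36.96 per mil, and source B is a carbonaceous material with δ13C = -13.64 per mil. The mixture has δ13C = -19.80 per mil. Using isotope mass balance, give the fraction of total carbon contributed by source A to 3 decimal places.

0.264

δ_mix = f_A·δ_A + (1 − f_A)·δ_B  ⇒  f_A = (δ_mix − δ_B)/(δ_A − δ_B)
f_A = (-19.80 − (-13.64)) / (-36.96 − (-13.64))
f_A = -6.16 / -23.32 = 0.2642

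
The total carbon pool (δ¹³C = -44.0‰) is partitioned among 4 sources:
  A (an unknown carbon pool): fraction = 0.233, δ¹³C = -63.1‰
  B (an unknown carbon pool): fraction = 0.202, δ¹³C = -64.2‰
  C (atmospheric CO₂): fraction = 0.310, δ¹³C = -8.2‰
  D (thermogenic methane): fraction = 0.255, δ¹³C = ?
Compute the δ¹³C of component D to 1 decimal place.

Isotope mass balance: δ_bulk = Σ fᵢ·δᵢ.
-44.0 = 0.233×(-63.1) + 0.202×(-64.2) + 0.310×(-8.2) + 0.255×δ_D
0.255·δ_D = -44.0 − (-30.213) = -13.787
δ_D = -13.787 / 0.255 = -54.07‰

-54.1‰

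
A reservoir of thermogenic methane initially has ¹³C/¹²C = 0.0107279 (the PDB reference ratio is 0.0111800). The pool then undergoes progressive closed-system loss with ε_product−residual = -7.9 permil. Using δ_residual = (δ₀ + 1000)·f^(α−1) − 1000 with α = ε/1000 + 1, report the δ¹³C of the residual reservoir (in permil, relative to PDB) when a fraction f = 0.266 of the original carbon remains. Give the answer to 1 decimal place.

δ₀ = (0.0107279/0.0111800 − 1)×1000 = (0.959562 − 1)×1000 = -40.438 permil
α − 1 = ε/1000 = -0.0079
f^(α−1) = 0.266^(-0.0079) = 1.010517
δ_res = (-40.438 + 1000) × 1.010517 − 1000 = 969.653 − 1000 = -30.35 permil

-30.3 permil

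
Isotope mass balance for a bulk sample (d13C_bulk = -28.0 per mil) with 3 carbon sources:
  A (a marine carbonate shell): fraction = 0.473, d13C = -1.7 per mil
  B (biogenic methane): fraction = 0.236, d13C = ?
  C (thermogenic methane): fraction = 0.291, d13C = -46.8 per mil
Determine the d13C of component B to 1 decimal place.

Isotope mass balance: δ_bulk = Σ fᵢ·δᵢ.
-28.0 = 0.473×(-1.7) + 0.236×δ_B + 0.291×(-46.8)
0.236·δ_B = -28.0 − (-14.423) = -13.577
δ_B = -13.577 / 0.236 = -57.53 per mil

-57.5 per mil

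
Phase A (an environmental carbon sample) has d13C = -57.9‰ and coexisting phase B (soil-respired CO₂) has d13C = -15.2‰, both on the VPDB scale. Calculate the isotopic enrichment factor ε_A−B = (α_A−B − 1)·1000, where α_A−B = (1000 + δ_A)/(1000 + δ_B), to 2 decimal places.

-43.36‰

α_A−B = (1000 + -57.9) / (1000 + -15.2) = 942.1 / 984.8 = 0.956641
ε_A−B = (0.956641 − 1) × 1000 = -43.359‰
(The approximation ε ≈ δ_A − δ_B would give -42.7‰.)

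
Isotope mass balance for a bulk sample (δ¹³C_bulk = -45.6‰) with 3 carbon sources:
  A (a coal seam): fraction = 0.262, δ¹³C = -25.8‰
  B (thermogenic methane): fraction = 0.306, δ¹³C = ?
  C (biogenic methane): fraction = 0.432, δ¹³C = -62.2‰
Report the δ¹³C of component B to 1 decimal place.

Isotope mass balance: δ_bulk = Σ fᵢ·δᵢ.
-45.6 = 0.262×(-25.8) + 0.306×δ_B + 0.432×(-62.2)
0.306·δ_B = -45.6 − (-33.630) = -11.970
δ_B = -11.970 / 0.306 = -39.12‰

-39.1‰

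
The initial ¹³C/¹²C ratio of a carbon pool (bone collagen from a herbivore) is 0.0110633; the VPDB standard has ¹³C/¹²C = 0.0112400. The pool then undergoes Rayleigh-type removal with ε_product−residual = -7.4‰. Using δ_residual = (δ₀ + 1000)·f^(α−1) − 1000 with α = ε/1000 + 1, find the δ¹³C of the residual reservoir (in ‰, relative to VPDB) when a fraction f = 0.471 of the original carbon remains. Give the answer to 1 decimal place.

δ₀ = (0.0110633/0.0112400 − 1)×1000 = (0.984279 − 1)×1000 = -15.721‰
α − 1 = ε/1000 = -0.0074
f^(α−1) = 0.471^(-0.0074) = 1.005587
δ_res = (-15.721 + 1000) × 1.005587 − 1000 = 989.779 − 1000 = -10.22‰

-10.2‰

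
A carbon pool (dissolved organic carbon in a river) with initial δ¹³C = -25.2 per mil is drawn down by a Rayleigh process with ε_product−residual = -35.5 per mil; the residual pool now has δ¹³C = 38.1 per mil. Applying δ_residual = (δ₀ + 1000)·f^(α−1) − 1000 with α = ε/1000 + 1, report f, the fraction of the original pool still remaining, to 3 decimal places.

0.170

α − 1 = ε/1000 = -0.0355
(δ_res + 1000)/(δ₀ + 1000) = (38.1 + 1000)/(-25.2 + 1000) = 1038.1/974.8 = 1.064936
f = 1.064936^(1/-0.0355) = exp(ln(1.064936)/-0.0355) = exp(0.06292/-0.0355)
f = exp(-1.7723) = 0.1699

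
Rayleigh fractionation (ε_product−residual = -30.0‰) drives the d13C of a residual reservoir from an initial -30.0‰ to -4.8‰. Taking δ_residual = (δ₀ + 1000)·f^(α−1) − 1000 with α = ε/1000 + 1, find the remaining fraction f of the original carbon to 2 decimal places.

0.43

α − 1 = ε/1000 = -0.0300
(δ_res + 1000)/(δ₀ + 1000) = (-4.8 + 1000)/(-30.0 + 1000) = 995.2/970.0 = 1.025979
f = 1.025979^(1/-0.0300) = exp(ln(1.025979)/-0.0300) = exp(0.02565/-0.0300)
f = exp(-0.8549) = 0.4253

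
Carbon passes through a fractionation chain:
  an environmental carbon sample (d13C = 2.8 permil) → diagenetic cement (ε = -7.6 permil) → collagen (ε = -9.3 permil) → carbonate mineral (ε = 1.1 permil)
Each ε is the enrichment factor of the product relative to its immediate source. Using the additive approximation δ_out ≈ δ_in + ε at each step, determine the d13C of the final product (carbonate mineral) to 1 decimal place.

-13.0 permil

step 1: δ ≈ 2.8 + (-7.6) = -4.8 permil
step 2: δ ≈ -4.8 + (-9.3) = -14.1 permil
step 3: δ ≈ -14.1 + (1.1) = -13.0 permil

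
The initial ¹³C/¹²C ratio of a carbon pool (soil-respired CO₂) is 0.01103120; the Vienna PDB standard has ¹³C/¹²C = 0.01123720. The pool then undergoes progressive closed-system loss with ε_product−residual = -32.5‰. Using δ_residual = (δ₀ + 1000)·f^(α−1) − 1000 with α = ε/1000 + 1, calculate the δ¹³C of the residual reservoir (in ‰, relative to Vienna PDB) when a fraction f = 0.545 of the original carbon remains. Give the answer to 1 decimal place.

1.2‰

δ₀ = (0.01103120/0.01123720 − 1)×1000 = (0.981668 − 1)×1000 = -18.332‰
α − 1 = ε/1000 = -0.0325
f^(α−1) = 0.545^(-0.0325) = 1.019922
δ_res = (-18.332 + 1000) × 1.019922 − 1000 = 1001.225 − 1000 = 1.23‰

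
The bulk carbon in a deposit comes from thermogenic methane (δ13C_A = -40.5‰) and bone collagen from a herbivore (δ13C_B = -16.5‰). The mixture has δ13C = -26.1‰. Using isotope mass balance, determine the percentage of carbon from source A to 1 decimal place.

40.0%

δ_mix = f_A·δ_A + (1 − f_A)·δ_B  ⇒  f_A = (δ_mix − δ_B)/(δ_A − δ_B)
f_A = (-26.1 − (-16.5)) / (-40.5 − (-16.5))
f_A = -9.6 / -24.0 = 0.4000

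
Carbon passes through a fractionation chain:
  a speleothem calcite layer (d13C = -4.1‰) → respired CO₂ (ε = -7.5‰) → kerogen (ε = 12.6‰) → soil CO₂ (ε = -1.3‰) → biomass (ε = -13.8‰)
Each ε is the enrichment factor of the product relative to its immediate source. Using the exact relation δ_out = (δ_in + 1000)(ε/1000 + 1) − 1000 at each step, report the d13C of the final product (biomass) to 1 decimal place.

-14.2‰

step 1: δ = (-4.10 + 1000)·(-7.5/1000 + 1) − 1000 = -11.57‰
step 2: δ = (-11.57 + 1000)·(12.6/1000 + 1) − 1000 = 0.88‰
step 3: δ = (0.88 + 1000)·(-1.3/1000 + 1) − 1000 = -0.42‰
step 4: δ = (-0.42 + 1000)·(-13.8/1000 + 1) − 1000 = -14.21‰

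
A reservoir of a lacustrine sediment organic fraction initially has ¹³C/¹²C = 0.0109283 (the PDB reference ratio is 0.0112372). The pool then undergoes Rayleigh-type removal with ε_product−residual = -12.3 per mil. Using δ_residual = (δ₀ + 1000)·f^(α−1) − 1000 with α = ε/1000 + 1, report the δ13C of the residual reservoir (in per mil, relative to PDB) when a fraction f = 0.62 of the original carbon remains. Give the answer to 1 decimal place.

δ₀ = (0.0109283/0.0112372 − 1)×1000 = (0.972511 − 1)×1000 = -27.489 per mil
α − 1 = ε/1000 = -0.0123
f^(α−1) = 0.62^(-0.0123) = 1.005897
δ_res = (-27.489 + 1000) × 1.005897 − 1000 = 978.246 − 1000 = -21.75 per mil

-21.8 per mil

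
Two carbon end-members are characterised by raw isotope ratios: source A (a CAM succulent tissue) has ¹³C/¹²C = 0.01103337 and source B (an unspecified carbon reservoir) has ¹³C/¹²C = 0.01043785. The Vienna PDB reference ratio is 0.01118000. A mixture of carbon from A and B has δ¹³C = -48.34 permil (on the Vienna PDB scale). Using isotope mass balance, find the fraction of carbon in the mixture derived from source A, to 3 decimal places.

δ_A = (0.01103337/0.01118000 − 1)×1000 = (0.986885 − 1)×1000 = -13.115 permil
δ_B = (0.01043785/0.01118000 − 1)×1000 = (0.933618 − 1)×1000 = -66.382 permil
f_A = (δ_mix − δ_B)/(δ_A − δ_B) = (-48.34 − (-66.382))/(-13.115 − (-66.382))
f_A = 18.042 / 53.267 = 0.3387

0.339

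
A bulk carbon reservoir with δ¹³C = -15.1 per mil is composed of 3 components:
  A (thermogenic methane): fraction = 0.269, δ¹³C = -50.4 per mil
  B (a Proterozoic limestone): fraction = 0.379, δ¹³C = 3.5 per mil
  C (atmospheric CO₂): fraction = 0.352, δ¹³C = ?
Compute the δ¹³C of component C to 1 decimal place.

Isotope mass balance: δ_bulk = Σ fᵢ·δᵢ.
-15.1 = 0.269×(-50.4) + 0.379×(3.5) + 0.352×δ_C
0.352·δ_C = -15.1 − (-12.231) = -2.869
δ_C = -2.869 / 0.352 = -8.15 per mil

-8.2 per mil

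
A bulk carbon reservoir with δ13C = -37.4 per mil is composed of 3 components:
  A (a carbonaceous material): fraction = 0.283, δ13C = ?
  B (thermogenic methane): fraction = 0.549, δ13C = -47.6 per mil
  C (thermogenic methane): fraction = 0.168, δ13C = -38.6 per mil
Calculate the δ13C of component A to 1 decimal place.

-16.9 per mil

Isotope mass balance: δ_bulk = Σ fᵢ·δᵢ.
-37.4 = 0.283×δ_A + 0.549×(-47.6) + 0.168×(-38.6)
0.283·δ_A = -37.4 − (-32.617) = -4.783
δ_A = -4.783 / 0.283 = -16.90 per mil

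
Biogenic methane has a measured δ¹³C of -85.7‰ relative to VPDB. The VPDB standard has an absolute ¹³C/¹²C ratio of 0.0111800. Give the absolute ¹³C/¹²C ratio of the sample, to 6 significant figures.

R_sample = R_standard × (δ¹³C/1000 + 1)
R_sample = 0.0111800 × (-85.7/1000 + 1) = 0.0111800 × 0.914300
R_sample = 0.0102219

0.0102219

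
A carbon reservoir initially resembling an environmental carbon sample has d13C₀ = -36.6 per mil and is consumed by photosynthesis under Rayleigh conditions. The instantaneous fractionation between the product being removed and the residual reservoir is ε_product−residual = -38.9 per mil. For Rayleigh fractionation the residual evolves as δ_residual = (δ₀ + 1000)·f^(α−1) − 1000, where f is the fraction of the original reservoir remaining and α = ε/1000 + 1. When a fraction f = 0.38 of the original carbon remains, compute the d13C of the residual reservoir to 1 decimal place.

Rayleigh residual: δ_res = (δ₀ + 1000)·f^(α−1) − 1000
α = ε/1000 + 1 = 0.96110, so α − 1 = -0.03890
f^(α−1) = 0.38^(-0.03890) = 1.038356
δ_res = (-36.6 + 1000) × 1.038356 − 1000 = 1000.352 − 1000 = 0.35 per mil

0.4 per mil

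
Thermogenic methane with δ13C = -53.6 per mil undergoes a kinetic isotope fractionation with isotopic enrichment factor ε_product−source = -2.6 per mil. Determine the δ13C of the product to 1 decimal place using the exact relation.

-56.1 per mil

Exactly, δ_product = (δ_source + 1000)·(ε/1000 + 1) − 1000.
δ_product = (-53.6 + 1000) × (-2.6/1000 + 1) − 1000
δ_product = -56.06 per mil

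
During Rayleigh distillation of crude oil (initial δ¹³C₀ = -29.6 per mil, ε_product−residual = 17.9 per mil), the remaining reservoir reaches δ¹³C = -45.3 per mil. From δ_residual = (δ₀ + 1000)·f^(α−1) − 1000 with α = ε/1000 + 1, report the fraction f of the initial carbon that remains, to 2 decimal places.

α − 1 = ε/1000 = 0.0179
(δ_res + 1000)/(δ₀ + 1000) = (-45.3 + 1000)/(-29.6 + 1000) = 954.7/970.4 = 0.983821
f = 0.983821^(1/0.0179) = exp(ln(0.983821)/0.0179) = exp(-0.01631/0.0179)
f = exp(-0.9112) = 0.4020

0.40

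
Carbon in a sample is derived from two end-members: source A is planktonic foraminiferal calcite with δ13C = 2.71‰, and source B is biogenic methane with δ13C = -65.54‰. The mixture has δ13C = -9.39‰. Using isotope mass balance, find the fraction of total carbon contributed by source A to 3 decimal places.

0.823

δ_mix = f_A·δ_A + (1 − f_A)·δ_B  ⇒  f_A = (δ_mix − δ_B)/(δ_A − δ_B)
f_A = (-9.39 − (-65.54)) / (2.71 − (-65.54))
f_A = 56.15 / 68.25 = 0.8227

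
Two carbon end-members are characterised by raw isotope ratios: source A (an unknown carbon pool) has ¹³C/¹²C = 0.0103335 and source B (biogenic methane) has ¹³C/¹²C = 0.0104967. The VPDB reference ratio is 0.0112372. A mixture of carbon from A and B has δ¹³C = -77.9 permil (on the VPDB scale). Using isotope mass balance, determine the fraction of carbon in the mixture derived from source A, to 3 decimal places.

0.826

δ_A = (0.0103335/0.0112372 − 1)×1000 = (0.919580 − 1)×1000 = -80.420 permil
δ_B = (0.0104967/0.0112372 − 1)×1000 = (0.934103 − 1)×1000 = -65.897 permil
f_A = (δ_mix − δ_B)/(δ_A − δ_B) = (-77.9 − (-65.897))/(-80.420 − (-65.897))
f_A = -12.003 / -14.523 = 0.8265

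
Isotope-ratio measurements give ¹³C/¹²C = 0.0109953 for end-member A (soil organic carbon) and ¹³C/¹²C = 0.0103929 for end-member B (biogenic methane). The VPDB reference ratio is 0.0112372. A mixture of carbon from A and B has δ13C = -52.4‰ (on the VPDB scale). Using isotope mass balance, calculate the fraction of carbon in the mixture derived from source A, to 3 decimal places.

δ_A = (0.0109953/0.0112372 − 1)×1000 = (0.978473 − 1)×1000 = -21.527‰
δ_B = (0.0103929/0.0112372 − 1)×1000 = (0.924866 − 1)×1000 = -75.134‰
f_A = (δ_mix − δ_B)/(δ_A − δ_B) = (-52.4 − (-75.134))/(-21.527 − (-75.134))
f_A = 22.734 / 53.608 = 0.4241

0.424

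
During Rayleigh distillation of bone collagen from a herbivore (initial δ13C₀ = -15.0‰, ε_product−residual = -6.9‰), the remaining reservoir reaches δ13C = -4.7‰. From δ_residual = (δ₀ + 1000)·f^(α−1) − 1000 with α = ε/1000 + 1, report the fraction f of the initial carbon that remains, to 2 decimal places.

0.22

α − 1 = ε/1000 = -0.0069
(δ_res + 1000)/(δ₀ + 1000) = (-4.7 + 1000)/(-15.0 + 1000) = 995.3/985.0 = 1.010457
f = 1.010457^(1/-0.0069) = exp(ln(1.010457)/-0.0069) = exp(0.01040/-0.0069)
f = exp(-1.5076) = 0.2214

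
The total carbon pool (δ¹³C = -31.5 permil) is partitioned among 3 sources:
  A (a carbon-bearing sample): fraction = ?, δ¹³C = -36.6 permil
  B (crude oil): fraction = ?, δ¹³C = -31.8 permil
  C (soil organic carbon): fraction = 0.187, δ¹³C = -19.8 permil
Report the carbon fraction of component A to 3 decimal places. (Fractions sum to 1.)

Let f_A and f_B be the unknown fractions; fractions sum to 1 so f_A + f_B = 0.813.
Mass balance: Σ fᵢ·δᵢ = δ_bulk ⇒ f_A·(-36.6) + f_B·(-31.8) = -31.5 − (-3.703) = -27.797
Substitute f_B = 0.813 − f_A:
f_A·(-36.6 − -31.8) = -27.797 − 0.813×(-31.8) = -1.944
f_A = -1.944 / -4.8 = 0.4050

0.405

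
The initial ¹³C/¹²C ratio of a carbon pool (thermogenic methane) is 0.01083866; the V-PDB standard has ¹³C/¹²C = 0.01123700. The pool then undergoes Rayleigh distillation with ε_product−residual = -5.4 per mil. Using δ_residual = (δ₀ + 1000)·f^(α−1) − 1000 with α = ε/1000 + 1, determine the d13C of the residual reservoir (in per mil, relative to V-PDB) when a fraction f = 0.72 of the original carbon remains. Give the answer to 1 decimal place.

-33.7 per mil

δ₀ = (0.01083866/0.01123700 − 1)×1000 = (0.964551 − 1)×1000 = -35.449 per mil
α − 1 = ε/1000 = -0.0054
f^(α−1) = 0.72^(-0.0054) = 1.001775
δ_res = (-35.449 + 1000) × 1.001775 − 1000 = 966.264 − 1000 = -33.74 per mil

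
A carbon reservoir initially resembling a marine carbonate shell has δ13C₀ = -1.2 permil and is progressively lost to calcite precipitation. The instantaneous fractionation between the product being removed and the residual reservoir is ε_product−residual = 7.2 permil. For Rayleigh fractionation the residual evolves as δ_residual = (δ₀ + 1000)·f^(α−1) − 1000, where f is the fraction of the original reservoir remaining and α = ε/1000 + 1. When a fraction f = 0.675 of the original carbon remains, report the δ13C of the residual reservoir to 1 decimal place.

-4.0 permil

Rayleigh residual: δ_res = (δ₀ + 1000)·f^(α−1) − 1000
α = ε/1000 + 1 = 1.00720, so α − 1 = 0.00720
f^(α−1) = 0.675^(0.00720) = 0.997174
δ_res = (-1.2 + 1000) × 0.997174 − 1000 = 995.977 − 1000 = -4.02 permil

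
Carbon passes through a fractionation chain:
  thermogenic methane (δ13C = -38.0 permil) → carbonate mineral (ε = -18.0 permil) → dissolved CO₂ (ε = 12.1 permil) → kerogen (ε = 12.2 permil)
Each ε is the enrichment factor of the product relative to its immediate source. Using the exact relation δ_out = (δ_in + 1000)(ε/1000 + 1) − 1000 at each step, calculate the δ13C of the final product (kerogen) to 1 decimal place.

-32.2 permil

step 1: δ = (-38.00 + 1000)·(-18.0/1000 + 1) − 1000 = -55.32 permil
step 2: δ = (-55.32 + 1000)·(12.1/1000 + 1) − 1000 = -43.89 permil
step 3: δ = (-43.89 + 1000)·(12.2/1000 + 1) − 1000 = -32.22 permil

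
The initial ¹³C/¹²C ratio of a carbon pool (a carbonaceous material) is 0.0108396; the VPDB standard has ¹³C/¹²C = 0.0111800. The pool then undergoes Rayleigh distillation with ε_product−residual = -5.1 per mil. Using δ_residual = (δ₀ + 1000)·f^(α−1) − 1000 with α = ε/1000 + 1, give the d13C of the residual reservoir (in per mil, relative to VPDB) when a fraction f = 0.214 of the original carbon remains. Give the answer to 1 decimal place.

δ₀ = (0.0108396/0.0111800 − 1)×1000 = (0.969553 − 1)×1000 = -30.447 per mil
α − 1 = ε/1000 = -0.0051
f^(α−1) = 0.214^(-0.0051) = 1.007894
δ_res = (-30.447 + 1000) × 1.007894 − 1000 = 977.206 − 1000 = -22.79 per mil

-22.8 per mil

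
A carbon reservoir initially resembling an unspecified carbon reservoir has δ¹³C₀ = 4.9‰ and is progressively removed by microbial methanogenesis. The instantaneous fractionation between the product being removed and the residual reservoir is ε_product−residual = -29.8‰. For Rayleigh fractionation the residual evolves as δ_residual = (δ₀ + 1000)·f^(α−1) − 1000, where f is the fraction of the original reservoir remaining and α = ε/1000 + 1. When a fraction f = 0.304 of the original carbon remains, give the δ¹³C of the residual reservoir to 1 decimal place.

41.2‰

Rayleigh residual: δ_res = (δ₀ + 1000)·f^(α−1) − 1000
α = ε/1000 + 1 = 0.97020, so α − 1 = -0.02980
f^(α−1) = 0.304^(-0.02980) = 1.036121
δ_res = (4.9 + 1000) × 1.036121 − 1000 = 1041.198 − 1000 = 41.20‰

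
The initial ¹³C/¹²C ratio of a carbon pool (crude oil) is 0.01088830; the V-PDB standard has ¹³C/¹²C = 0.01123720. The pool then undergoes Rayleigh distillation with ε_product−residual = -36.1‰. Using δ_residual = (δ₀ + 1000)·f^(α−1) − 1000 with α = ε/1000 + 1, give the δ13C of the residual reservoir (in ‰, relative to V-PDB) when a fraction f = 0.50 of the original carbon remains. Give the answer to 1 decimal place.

δ₀ = (0.01088830/0.01123720 − 1)×1000 = (0.968951 − 1)×1000 = -31.049‰
α − 1 = ε/1000 = -0.0361
f^(α−1) = 0.50^(-0.0361) = 1.025338
δ_res = (-31.049 + 1000) × 1.025338 − 1000 = 993.503 − 1000 = -6.50‰

-6.5‰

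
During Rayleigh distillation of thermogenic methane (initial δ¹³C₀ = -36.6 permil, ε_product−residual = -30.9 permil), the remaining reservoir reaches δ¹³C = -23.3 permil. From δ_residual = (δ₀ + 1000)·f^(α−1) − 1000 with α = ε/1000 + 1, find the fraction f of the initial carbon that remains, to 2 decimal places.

0.64

α − 1 = ε/1000 = -0.0309
(δ_res + 1000)/(δ₀ + 1000) = (-23.3 + 1000)/(-36.6 + 1000) = 976.7/963.4 = 1.013805
f = 1.013805^(1/-0.0309) = exp(ln(1.013805)/-0.0309) = exp(0.01371/-0.0309)
f = exp(-0.4437) = 0.6416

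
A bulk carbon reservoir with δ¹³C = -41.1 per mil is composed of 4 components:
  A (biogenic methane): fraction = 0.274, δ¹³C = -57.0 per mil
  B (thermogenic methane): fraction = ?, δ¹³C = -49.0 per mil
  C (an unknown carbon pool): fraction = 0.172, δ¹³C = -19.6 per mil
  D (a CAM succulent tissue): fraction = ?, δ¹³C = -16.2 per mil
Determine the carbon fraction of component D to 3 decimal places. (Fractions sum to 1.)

Let f_D and f_B be the unknown fractions; fractions sum to 1 so f_D + f_B = 0.554.
Mass balance: Σ fᵢ·δᵢ = δ_bulk ⇒ f_D·(-16.2) + f_B·(-49.0) = -41.1 − (-18.989) = -22.111
Substitute f_B = 0.554 − f_D:
f_D·(-16.2 − -49.0) = -22.111 − 0.554×(-49.0) = 5.035
f_D = 5.035 / 32.8 = 0.1535

0.154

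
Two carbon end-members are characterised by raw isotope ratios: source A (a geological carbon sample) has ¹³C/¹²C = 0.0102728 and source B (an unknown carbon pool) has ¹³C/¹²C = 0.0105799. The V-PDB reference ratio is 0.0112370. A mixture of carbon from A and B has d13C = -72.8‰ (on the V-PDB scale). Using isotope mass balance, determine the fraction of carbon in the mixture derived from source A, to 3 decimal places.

0.524

δ_A = (0.0102728/0.0112370 − 1)×1000 = (0.914194 − 1)×1000 = -85.806‰
δ_B = (0.0105799/0.0112370 − 1)×1000 = (0.941524 − 1)×1000 = -58.476‰
f_A = (δ_mix − δ_B)/(δ_A − δ_B) = (-72.8 − (-58.476))/(-85.806 − (-58.476))
f_A = -14.324 / -27.329 = 0.5241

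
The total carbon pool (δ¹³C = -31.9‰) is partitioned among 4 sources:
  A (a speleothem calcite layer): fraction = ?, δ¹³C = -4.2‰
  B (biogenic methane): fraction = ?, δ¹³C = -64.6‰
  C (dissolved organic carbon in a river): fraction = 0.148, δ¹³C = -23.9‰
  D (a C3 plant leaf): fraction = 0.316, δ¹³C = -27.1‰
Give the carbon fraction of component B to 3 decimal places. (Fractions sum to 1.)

Let f_B and f_A be the unknown fractions; fractions sum to 1 so f_B + f_A = 0.536.
Mass balance: Σ fᵢ·δᵢ = δ_bulk ⇒ f_B·(-64.6) + f_A·(-4.2) = -31.9 − (-12.101) = -19.799
Substitute f_A = 0.536 − f_B:
f_B·(-64.6 − -4.2) = -19.799 − 0.536×(-4.2) = -17.548
f_B = -17.548 / -60.4 = 0.2905

0.291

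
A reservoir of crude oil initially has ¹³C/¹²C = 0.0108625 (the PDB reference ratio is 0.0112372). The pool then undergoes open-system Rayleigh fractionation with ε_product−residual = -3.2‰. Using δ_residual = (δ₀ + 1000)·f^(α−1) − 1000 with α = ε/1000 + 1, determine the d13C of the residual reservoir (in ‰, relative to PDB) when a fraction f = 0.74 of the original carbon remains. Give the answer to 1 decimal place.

-32.4‰

δ₀ = (0.0108625/0.0112372 − 1)×1000 = (0.966655 − 1)×1000 = -33.345‰
α − 1 = ε/1000 = -0.0032
f^(α−1) = 0.74^(-0.0032) = 1.000964
δ_res = (-33.345 + 1000) × 1.000964 − 1000 = 967.587 − 1000 = -32.41‰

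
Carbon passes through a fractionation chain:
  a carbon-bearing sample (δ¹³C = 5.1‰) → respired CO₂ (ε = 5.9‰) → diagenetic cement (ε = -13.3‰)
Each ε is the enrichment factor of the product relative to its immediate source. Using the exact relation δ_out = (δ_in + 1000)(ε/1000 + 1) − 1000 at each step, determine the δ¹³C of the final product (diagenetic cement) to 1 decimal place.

-2.4‰

step 1: δ = (5.10 + 1000)·(5.9/1000 + 1) − 1000 = 11.03‰
step 2: δ = (11.03 + 1000)·(-13.3/1000 + 1) − 1000 = -2.42‰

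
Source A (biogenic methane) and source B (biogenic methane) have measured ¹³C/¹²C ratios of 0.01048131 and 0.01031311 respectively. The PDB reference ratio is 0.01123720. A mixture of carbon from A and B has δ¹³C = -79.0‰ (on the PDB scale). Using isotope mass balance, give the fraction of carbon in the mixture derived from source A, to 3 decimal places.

δ_A = (0.01048131/0.01123720 − 1)×1000 = (0.932733 − 1)×1000 = -67.267‰
δ_B = (0.01031311/0.01123720 − 1)×1000 = (0.917765 − 1)×1000 = -82.235‰
f_A = (δ_mix − δ_B)/(δ_A − δ_B) = (-79.0 − (-82.235))/(-67.267 − (-82.235))
f_A = 3.235 / 14.968 = 0.2161

0.216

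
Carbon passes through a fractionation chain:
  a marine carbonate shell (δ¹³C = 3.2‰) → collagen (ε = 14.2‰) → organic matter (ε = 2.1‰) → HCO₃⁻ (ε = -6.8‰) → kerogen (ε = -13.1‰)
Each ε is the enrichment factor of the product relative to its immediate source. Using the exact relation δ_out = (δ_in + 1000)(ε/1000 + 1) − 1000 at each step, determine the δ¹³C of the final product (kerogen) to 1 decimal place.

-0.6‰

step 1: δ = (3.20 + 1000)·(14.2/1000 + 1) − 1000 = 17.45‰
step 2: δ = (17.45 + 1000)·(2.1/1000 + 1) − 1000 = 19.58‰
step 3: δ = (19.58 + 1000)·(-6.8/1000 + 1) − 1000 = 12.65‰
step 4: δ = (12.65 + 1000)·(-13.1/1000 + 1) − 1000 = -0.62‰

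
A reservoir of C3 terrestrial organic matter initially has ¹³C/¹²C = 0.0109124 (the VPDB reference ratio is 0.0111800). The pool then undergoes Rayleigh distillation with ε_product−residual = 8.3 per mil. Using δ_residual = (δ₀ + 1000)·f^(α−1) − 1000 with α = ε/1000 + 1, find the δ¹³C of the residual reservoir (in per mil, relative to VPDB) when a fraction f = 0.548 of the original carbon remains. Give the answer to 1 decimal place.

-28.8 per mil

δ₀ = (0.0109124/0.0111800 − 1)×1000 = (0.976064 − 1)×1000 = -23.936 per mil
α − 1 = ε/1000 = 0.0083
f^(α−1) = 0.548^(0.0083) = 0.995020
δ_res = (-23.936 + 1000) × 0.995020 − 1000 = 971.204 − 1000 = -28.80 per mil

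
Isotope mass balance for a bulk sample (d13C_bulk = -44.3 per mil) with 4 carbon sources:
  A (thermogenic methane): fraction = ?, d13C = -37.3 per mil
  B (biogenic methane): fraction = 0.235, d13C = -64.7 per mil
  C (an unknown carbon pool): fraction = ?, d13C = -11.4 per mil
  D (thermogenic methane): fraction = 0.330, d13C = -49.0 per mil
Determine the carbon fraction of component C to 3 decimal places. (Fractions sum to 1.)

Let f_C and f_A be the unknown fractions; fractions sum to 1 so f_C + f_A = 0.435.
Mass balance: Σ fᵢ·δᵢ = δ_bulk ⇒ f_C·(-11.4) + f_A·(-37.3) = -44.3 − (-31.375) = -12.925
Substitute f_A = 0.435 − f_C:
f_C·(-11.4 − -37.3) = -12.925 − 0.435×(-37.3) = 3.300
f_C = 3.300 / 25.9 = 0.1274

0.127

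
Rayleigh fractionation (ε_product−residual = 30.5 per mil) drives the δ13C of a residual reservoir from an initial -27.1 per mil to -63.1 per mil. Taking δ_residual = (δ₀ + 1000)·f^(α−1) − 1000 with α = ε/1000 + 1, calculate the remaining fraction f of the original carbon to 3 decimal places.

α − 1 = ε/1000 = 0.0305
(δ_res + 1000)/(δ₀ + 1000) = (-63.1 + 1000)/(-27.1 + 1000) = 936.9/972.9 = 0.962997
f = 0.962997^(1/0.0305) = exp(ln(0.962997)/0.0305) = exp(-0.03770/0.0305)
f = exp(-1.2362) = 0.2905

0.290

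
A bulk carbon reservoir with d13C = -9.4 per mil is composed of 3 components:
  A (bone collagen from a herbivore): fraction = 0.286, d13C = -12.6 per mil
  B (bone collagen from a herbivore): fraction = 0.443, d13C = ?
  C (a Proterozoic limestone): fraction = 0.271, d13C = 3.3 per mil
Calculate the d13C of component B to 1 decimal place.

-15.1 per mil

Isotope mass balance: δ_bulk = Σ fᵢ·δᵢ.
-9.4 = 0.286×(-12.6) + 0.443×δ_B + 0.271×(3.3)
0.443·δ_B = -9.4 − (-2.709) = -6.691
δ_B = -6.691 / 0.443 = -15.10 per mil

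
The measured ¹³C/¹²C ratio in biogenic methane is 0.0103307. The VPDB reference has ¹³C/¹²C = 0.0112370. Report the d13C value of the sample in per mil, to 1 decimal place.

d13C = (R_sample / R_standard − 1) × 1000
R_sample / R_standard = 0.0103307 / 0.0112370 = 0.919347
d13C = (0.919347 − 1) × 1000 = -80.65 per mil

-80.7 per mil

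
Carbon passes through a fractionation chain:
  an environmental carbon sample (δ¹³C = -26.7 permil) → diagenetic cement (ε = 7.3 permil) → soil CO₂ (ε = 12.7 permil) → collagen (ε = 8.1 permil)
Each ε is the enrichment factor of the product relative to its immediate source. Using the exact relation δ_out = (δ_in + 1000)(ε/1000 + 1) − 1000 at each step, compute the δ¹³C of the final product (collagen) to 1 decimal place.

step 1: δ = (-26.70 + 1000)·(7.3/1000 + 1) − 1000 = -19.59 permil
step 2: δ = (-19.59 + 1000)·(12.7/1000 + 1) − 1000 = -7.14 permil
step 3: δ = (-7.14 + 1000)·(8.1/1000 + 1) − 1000 = 0.90 permil

0.9 permil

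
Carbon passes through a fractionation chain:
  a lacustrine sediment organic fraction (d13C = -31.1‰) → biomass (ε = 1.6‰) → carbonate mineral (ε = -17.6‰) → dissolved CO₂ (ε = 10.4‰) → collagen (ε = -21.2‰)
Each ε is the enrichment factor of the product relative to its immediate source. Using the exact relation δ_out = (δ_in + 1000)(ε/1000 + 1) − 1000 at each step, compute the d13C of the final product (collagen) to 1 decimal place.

-57.1‰

step 1: δ = (-31.10 + 1000)·(1.6/1000 + 1) − 1000 = -29.55‰
step 2: δ = (-29.55 + 1000)·(-17.6/1000 + 1) − 1000 = -46.63‰
step 3: δ = (-46.63 + 1000)·(10.4/1000 + 1) − 1000 = -36.71‰
step 4: δ = (-36.71 + 1000)·(-21.2/1000 + 1) − 1000 = -57.14‰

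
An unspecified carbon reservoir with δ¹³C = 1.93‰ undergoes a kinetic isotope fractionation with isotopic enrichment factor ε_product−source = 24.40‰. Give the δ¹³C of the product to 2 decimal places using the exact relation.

To first order, δ_product ≈ δ_source + ε = 26.33‰.
Exactly, δ_product = (δ_source + 1000)·(ε/1000 + 1) − 1000.
δ_product = (1.93 + 1000) × (24.40/1000 + 1) − 1000
δ_product = 26.377‰

26.38‰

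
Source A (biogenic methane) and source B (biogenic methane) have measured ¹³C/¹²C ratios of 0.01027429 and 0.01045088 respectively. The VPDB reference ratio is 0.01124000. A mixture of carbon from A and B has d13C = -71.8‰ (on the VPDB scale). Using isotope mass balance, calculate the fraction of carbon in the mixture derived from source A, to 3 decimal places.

δ_A = (0.01027429/0.01124000 − 1)×1000 = (0.914083 − 1)×1000 = -85.917‰
δ_B = (0.01045088/0.01124000 − 1)×1000 = (0.929794 − 1)×1000 = -70.206‰
f_A = (δ_mix − δ_B)/(δ_A − δ_B) = (-71.8 − (-70.206))/(-85.917 − (-70.206))
f_A = -1.594 / -15.711 = 0.1014

0.101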